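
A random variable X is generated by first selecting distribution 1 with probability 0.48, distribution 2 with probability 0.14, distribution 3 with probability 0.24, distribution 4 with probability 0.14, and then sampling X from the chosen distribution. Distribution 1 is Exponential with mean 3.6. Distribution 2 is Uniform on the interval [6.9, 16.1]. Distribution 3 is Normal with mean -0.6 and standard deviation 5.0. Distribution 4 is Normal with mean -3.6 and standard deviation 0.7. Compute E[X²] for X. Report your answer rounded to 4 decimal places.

For each component E[X²] = Var + (mean)², giving 1: 25.92; 2: 139.303; 3: 25.36; 4: 13.45.
Overall E[X²] = 0.48·25.92 + 0.14·139.303 + 0.24·25.36 + 0.14·13.45 = 39.9135.

39.9135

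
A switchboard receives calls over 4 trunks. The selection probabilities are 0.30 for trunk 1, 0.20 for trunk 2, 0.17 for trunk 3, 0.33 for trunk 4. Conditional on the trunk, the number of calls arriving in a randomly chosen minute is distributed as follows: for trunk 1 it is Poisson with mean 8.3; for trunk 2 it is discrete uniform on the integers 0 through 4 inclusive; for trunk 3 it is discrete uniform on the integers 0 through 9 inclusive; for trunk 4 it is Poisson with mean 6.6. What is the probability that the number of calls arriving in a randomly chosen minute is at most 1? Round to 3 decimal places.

0.118

Conditional on each trunk, P(X ≤ 1): 1: 0.00231121; 2: 0.4; 3: 0.2; 4: 0.0103388.
By total probability, P(X ≤ 1) = 0.3·0.00231121 + 0.2·0.4 + 0.17·0.2 + 0.33·0.0103388 = 0.118105.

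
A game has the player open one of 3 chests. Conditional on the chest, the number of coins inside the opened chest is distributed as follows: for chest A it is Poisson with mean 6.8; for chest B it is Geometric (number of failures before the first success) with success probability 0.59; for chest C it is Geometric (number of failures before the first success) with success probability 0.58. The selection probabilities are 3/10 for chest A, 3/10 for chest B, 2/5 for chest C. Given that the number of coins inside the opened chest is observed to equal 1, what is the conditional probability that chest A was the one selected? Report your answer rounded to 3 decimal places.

Likelihoods P(X=1 | ·): A: 0.00757367; B: 0.2419; C: 0.2436.
Posterior ∝ prior × likelihood. Numerator for A: 0.3·0.00757367 = 0.0022721.
Normalizing constant: 0.3·0.00757367 + 0.3·0.2419 + 0.4·0.2436 = 0.172282.
P(A | observation) = 0.0022721 / 0.172282 = 0.0131883.

0.013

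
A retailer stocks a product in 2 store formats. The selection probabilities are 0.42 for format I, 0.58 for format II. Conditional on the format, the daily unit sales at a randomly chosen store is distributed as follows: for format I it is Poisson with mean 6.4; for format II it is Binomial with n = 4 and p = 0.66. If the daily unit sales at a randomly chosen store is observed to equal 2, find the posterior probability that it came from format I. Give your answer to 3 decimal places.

Likelihoods P(X=2 | ·): I: 0.0340287; II: 0.302132.
Posterior ∝ prior × likelihood. Numerator for I: 0.42·0.0340287 = 0.0142921.
Normalizing constant: 0.42·0.0340287 + 0.58·0.302132 = 0.189529.
P(I | observation) = 0.0142921 / 0.189529 = 0.0754084.

0.075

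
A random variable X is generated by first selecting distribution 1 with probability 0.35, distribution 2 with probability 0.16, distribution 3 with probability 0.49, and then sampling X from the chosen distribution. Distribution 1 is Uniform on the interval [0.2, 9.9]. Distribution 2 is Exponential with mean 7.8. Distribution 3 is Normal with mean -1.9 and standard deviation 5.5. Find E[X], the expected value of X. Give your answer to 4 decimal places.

2.0845

Component means — 1: 5.05; 2: 7.8; 3: -1.9.
E[X] = 0.35·5.05 + 0.16·7.8 + 0.49·-1.9 = 2.0845.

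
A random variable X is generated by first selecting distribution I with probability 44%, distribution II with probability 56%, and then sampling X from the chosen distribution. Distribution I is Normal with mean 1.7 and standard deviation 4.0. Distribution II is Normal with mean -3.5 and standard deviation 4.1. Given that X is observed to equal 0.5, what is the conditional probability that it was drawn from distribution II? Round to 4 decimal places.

0.4466

Likelihoods f(0.5 | ·): I: 0.095347; II: 0.0604564.
Posterior ∝ prior × likelihood. Numerator for II: 0.56·0.0604564 = 0.0338556.
Normalizing constant: 0.44·0.095347 + 0.56·0.0604564 = 0.0758082.
P(II | observation) = 0.0338556 / 0.0758082 = 0.446595.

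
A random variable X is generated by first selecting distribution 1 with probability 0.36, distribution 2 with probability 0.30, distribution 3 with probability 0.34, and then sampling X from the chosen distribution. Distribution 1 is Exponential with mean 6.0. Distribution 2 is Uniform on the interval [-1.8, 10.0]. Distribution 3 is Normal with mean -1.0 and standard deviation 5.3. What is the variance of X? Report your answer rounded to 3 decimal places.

35.032

Per component, 1: μ=6, E[X²]=72; 2: μ=4.1, E[X²]=28.4133; 3: μ=-1, E[X²]=29.09.
E[X] = 0.36·6 + 0.3·4.1 + 0.34·-1 = 3.05.
E[X²] = 0.36·72 + 0.3·28.4133 + 0.34·29.09 = 44.3346.
Var(X) = E[X²] − (E[X])² = 44.3346 − 9.3025 = 35.0321.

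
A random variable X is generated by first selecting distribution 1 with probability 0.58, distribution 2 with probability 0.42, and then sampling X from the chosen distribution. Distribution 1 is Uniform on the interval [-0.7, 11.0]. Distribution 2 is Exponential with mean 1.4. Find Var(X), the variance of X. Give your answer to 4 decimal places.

10.8652

Per component, 1: μ=5.15, E[X²]=37.93; 2: μ=1.4, E[X²]=3.92.
E[X] = 0.58·5.15 + 0.42·1.4 = 3.575.
E[X²] = 0.58·37.93 + 0.42·3.92 = 23.6458.
Var(X) = E[X²] − (E[X])² = 23.6458 − 12.7806 = 10.8652.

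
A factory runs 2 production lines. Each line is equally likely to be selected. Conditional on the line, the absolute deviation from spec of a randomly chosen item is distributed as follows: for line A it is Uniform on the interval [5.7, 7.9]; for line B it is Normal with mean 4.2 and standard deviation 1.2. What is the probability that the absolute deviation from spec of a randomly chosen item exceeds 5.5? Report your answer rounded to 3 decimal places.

0.570

Conditional on each line, P(X > 5.5): A: 1; B: 0.13933.
By total probability, P(X > 5.5) = 0.5·1 + 0.5·0.13933 = 0.569665.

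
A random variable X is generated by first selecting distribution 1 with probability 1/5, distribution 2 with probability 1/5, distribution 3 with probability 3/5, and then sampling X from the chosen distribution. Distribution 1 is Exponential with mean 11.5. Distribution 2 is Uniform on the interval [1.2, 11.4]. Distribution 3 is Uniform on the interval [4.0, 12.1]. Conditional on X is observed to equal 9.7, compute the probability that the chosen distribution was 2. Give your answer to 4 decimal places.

Likelihoods f(9.7 | ·): 1: 0.0374097; 2: 0.0980392; 3: 0.123457.
Posterior ∝ prior × likelihood. Numerator for 2: 0.2·0.0980392 = 0.0196078.
Normalizing constant: 0.2·0.0374097 + 0.2·0.0980392 + 0.6·0.123457 = 0.101164.
P(2 | observation) = 0.0196078 / 0.101164 = 0.193823.

0.1938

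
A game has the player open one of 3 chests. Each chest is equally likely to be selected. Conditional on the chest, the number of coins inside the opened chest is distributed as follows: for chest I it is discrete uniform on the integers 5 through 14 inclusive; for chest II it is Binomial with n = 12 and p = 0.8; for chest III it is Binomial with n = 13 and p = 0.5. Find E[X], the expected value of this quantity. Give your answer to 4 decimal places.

Component means — I: 9.5; II: 9.6; III: 6.5.
E[X] = 0.333333·9.5 + 0.333333·9.6 + 0.333333·6.5 = 8.53333.

8.5333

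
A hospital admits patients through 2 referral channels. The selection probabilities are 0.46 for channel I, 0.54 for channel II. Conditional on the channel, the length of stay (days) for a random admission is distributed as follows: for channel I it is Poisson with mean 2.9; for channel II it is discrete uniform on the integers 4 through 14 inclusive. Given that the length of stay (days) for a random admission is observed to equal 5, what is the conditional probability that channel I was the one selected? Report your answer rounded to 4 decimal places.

0.4684

Likelihoods P(X=5 | ·): I: 0.0940491; II: 0.0909091.
Posterior ∝ prior × likelihood. Numerator for I: 0.46·0.0940491 = 0.0432626.
Normalizing constant: 0.46·0.0940491 + 0.54·0.0909091 = 0.0923535.
P(I | observation) = 0.0432626 / 0.0923535 = 0.468446.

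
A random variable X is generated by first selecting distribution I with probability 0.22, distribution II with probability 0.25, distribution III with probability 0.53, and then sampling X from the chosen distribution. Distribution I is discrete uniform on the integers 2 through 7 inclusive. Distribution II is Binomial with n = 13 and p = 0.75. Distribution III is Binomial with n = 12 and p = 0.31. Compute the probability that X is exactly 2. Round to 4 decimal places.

Conditional on each component, P(X = 2): I: 0.166667; II: 1.04606e-05; III: 0.155152.
By total probability, P(X = 2) = 0.22·0.166667 + 0.25·1.04606e-05 + 0.53·0.155152 = 0.1189.

0.1189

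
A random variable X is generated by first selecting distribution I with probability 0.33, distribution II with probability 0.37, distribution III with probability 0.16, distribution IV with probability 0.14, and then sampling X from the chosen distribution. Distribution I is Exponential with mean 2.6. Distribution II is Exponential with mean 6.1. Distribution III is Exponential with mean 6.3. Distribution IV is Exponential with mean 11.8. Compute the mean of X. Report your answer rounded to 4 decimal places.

5.7750

Component means — I: 2.6; II: 6.1; III: 6.3; IV: 11.8.
E[X] = 0.33·2.6 + 0.37·6.1 + 0.16·6.3 + 0.14·11.8 = 5.775.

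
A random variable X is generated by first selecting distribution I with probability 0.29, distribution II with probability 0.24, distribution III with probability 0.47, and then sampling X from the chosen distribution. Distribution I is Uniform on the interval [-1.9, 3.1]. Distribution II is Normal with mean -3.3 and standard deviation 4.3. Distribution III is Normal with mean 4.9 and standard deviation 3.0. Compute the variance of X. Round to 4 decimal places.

Per component, I: μ=0.6, E[X²]=2.44333; II: μ=-3.3, E[X²]=29.38; III: μ=4.9, E[X²]=33.01.
E[X] = 0.29·0.6 + 0.24·-3.3 + 0.47·4.9 = 1.685.
E[X²] = 0.29·2.44333 + 0.24·29.38 + 0.47·33.01 = 23.2745.
Var(X) = E[X²] − (E[X])² = 23.2745 − 2.83923 = 20.4352.

20.4352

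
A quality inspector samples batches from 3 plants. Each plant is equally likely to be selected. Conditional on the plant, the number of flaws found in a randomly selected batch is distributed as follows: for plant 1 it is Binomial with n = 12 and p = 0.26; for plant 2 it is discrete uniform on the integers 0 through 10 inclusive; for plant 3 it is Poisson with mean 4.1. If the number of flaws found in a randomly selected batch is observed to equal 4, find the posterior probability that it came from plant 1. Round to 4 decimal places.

Likelihoods P(X=4 | ·): 1: 0.203401; 2: 0.0909091; 3: 0.195127.
Posterior ∝ prior × likelihood. Numerator for 1: 0.333333·0.203401 = 0.0678002.
Normalizing constant: 0.333333·0.203401 + 0.333333·0.0909091 + 0.333333·0.195127 = 0.163145.
P(1 | observation) = 0.0678002 / 0.163145 = 0.415581.

0.4156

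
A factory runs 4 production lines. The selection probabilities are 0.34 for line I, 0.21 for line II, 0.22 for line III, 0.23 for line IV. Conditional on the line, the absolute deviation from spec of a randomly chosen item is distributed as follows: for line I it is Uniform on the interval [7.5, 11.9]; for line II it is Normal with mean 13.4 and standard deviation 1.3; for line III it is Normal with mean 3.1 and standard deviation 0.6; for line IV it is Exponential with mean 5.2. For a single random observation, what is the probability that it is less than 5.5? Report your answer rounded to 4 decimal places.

Conditional on each line, P(X < 5.5): I: 0; II: 6.12552e-10; III: 0.999968; IV: 0.652744.
By total probability, P(X < 5.5) = 0.34·0 + 0.21·6.12552e-10 + 0.22·0.999968 + 0.23·0.652744 = 0.370124.

0.3701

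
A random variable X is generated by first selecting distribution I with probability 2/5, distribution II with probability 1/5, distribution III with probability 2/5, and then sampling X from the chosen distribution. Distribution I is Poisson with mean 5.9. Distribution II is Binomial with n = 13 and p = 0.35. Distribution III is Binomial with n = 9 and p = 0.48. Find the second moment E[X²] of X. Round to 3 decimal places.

29.380

For each component E[X²] = Var + (mean)², giving I: 40.71; II: 23.66; III: 20.9088.
Overall E[X²] = 0.4·40.71 + 0.2·23.66 + 0.4·20.9088 = 29.3795.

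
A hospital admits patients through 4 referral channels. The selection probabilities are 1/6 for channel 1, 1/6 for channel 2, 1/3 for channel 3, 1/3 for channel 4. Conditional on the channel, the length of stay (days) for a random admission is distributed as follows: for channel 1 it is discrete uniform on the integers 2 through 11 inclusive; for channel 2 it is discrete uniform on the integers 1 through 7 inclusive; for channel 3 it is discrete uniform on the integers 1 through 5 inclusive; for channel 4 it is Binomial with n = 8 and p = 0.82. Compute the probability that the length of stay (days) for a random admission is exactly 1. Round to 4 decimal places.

Conditional on each channel, P(X = 1): 1: 0; 2: 0.142857; 3: 0.2; 4: 4.01616e-05.
By total probability, P(X = 1) = 0.166667·0 + 0.166667·0.142857 + 0.333333·0.2 + 0.333333·4.01616e-05 = 0.0904896.

0.0905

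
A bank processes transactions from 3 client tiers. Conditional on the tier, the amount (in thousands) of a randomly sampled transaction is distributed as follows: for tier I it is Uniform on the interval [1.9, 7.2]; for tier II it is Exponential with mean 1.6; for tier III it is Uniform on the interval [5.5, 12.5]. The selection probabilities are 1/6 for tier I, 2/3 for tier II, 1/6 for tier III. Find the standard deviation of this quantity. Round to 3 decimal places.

3.222

Per component, I: μ=4.55, E[X²]=23.0433; II: μ=1.6, E[X²]=5.12; III: μ=9, E[X²]=85.0833.
E[X] = 0.166667·4.55 + 0.666667·1.6 + 0.166667·9 = 3.325.
E[X²] = 0.166667·23.0433 + 0.666667·5.12 + 0.166667·85.0833 = 21.4344.
Var(X) = E[X²] − (E[X])² = 21.4344 − 11.0556 = 10.3788.
SD(X) = √10.3788 = 3.22162.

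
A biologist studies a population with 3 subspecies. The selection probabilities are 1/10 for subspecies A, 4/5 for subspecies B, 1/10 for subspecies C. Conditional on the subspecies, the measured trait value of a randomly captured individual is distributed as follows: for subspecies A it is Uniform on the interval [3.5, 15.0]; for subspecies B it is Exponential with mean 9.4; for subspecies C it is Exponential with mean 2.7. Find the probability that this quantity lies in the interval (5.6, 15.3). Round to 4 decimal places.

Conditional on each subspecies, P(5.6 < X < 15.3): A: 0.817391; B: 0.354763; C: 0.122213.
By total probability, P(5.6 < X < 15.3) = 0.1·0.817391 + 0.8·0.354763 + 0.1·0.122213 = 0.377771.

0.3778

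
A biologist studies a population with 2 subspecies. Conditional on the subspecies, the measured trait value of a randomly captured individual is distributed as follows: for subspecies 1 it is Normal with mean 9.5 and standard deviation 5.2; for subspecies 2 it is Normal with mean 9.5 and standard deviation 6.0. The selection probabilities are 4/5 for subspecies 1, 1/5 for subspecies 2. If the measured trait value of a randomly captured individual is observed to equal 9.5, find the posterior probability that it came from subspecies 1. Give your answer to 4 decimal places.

Likelihoods f(9.5 | ·): 1: 0.0767197; 2: 0.0664904.
Posterior ∝ prior × likelihood. Numerator for 1: 0.8·0.0767197 = 0.0613757.
Normalizing constant: 0.8·0.0767197 + 0.2·0.0664904 = 0.0746738.
P(1 | observation) = 0.0613757 / 0.0746738 = 0.821918.

0.8219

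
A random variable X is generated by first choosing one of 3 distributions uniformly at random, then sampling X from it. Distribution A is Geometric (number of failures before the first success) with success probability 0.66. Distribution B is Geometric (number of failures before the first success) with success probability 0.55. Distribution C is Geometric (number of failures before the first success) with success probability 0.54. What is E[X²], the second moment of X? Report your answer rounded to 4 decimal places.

1.8354

For each component E[X²] = Var + (mean)², giving A: 1.04591; B: 2.15702; C: 2.30316.
Overall E[X²] = 0.333333·1.04591 + 0.333333·2.15702 + 0.333333·2.30316 = 1.83536.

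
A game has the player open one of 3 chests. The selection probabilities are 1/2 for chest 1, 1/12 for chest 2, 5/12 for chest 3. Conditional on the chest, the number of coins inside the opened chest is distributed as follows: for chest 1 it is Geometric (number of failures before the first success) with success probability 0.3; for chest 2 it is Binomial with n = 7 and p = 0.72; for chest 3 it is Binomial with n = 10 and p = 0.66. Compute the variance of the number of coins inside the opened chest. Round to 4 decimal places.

Per component, 1: μ=2.33333, E[X²]=13.2222; 2: μ=5.04, E[X²]=26.8128; 3: μ=6.6, E[X²]=45.804.
E[X] = 0.5·2.33333 + 0.0833333·5.04 + 0.416667·6.6 = 4.33667.
E[X²] = 0.5·13.2222 + 0.0833333·26.8128 + 0.416667·45.804 = 27.9305.
Var(X) = E[X²] − (E[X])² = 27.9305 − 18.8067 = 9.12383.

9.1238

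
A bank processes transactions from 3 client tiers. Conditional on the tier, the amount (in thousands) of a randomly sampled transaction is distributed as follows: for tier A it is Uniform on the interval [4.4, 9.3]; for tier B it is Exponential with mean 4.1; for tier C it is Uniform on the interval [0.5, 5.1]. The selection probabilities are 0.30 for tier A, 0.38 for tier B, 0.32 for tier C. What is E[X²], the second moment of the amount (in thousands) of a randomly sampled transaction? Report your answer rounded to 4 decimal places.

For each component E[X²] = Var + (mean)², giving A: 48.9233; B: 33.62; C: 9.60333.
Overall E[X²] = 0.3·48.9233 + 0.38·33.62 + 0.32·9.60333 = 30.5257.

30.5257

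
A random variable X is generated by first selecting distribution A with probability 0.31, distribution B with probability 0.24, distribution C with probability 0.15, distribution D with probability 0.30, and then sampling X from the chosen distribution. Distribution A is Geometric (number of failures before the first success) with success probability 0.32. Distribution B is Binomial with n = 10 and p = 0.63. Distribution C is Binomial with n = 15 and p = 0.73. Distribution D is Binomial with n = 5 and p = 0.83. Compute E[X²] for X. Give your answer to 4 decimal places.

For each component E[X²] = Var + (mean)², giving A: 11.1562; B: 42.021; C: 122.859; D: 17.928.
Overall E[X²] = 0.31·11.1562 + 0.24·42.021 + 0.15·122.859 + 0.3·17.928 = 37.3507.

37.3507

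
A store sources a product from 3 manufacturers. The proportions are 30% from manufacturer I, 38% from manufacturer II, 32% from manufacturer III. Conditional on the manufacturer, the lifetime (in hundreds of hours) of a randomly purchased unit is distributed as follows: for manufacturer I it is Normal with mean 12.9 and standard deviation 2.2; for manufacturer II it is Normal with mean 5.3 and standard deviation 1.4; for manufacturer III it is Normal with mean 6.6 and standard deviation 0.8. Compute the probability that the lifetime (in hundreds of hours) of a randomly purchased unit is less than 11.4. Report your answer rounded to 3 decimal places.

0.774

Conditional on each manufacturer, P(X < 11.4): I: 0.247677; II: 0.999993; III: 1.
By total probability, P(X < 11.4) = 0.3·0.247677 + 0.38·0.999993 + 0.32·1 = 0.774301.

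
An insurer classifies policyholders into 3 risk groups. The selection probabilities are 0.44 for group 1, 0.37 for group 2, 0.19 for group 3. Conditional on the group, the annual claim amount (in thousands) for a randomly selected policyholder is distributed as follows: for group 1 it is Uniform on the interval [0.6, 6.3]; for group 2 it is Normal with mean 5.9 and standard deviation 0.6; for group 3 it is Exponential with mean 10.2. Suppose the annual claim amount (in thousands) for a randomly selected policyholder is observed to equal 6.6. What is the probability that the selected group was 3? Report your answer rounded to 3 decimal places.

Likelihoods f(6.6 | ·): 1: 0; 2: 0.336664; 3: 0.0513317.
Posterior ∝ prior × likelihood. Numerator for 3: 0.19·0.0513317 = 0.00975303.
Normalizing constant: 0.44·0 + 0.37·0.336664 + 0.19·0.0513317 = 0.134319.
P(3 | observation) = 0.00975303 / 0.134319 = 0.072611.

0.073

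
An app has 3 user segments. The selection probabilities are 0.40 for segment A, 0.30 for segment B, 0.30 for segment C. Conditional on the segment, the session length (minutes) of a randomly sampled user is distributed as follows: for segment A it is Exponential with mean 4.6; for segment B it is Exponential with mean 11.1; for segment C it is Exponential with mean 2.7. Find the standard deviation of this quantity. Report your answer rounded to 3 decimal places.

Per component, A: μ=4.6, E[X²]=42.32; B: μ=11.1, E[X²]=246.42; C: μ=2.7, E[X²]=14.58.
E[X] = 0.4·4.6 + 0.3·11.1 + 0.3·2.7 = 5.98.
E[X²] = 0.4·42.32 + 0.3·246.42 + 0.3·14.58 = 95.228.
Var(X) = E[X²] − (E[X])² = 95.228 − 35.7604 = 59.4676.
SD(X) = √59.4676 = 7.71152.

7.712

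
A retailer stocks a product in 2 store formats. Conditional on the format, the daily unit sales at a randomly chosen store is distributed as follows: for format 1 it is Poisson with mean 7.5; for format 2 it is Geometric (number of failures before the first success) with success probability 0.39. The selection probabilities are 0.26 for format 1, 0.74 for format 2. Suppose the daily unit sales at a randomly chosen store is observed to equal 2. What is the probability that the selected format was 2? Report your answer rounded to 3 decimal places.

Likelihoods P(X=2 | ·): 1: 0.0155555; 2: 0.145119.
Posterior ∝ prior × likelihood. Numerator for 2: 0.74·0.145119 = 0.107388.
Normalizing constant: 0.26·0.0155555 + 0.74·0.145119 = 0.111432.
P(2 | observation) = 0.107388 / 0.111432 = 0.963705.

0.964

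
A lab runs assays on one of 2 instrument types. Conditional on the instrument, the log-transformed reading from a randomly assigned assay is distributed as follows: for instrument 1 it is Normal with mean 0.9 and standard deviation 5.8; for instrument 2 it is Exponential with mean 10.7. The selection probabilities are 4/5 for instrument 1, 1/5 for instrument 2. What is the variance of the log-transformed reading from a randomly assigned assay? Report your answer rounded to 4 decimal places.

65.1764

Per component, 1: μ=0.9, E[X²]=34.45; 2: μ=10.7, E[X²]=228.98.
E[X] = 0.8·0.9 + 0.2·10.7 = 2.86.
E[X²] = 0.8·34.45 + 0.2·228.98 = 73.356.
Var(X) = E[X²] − (E[X])² = 73.356 − 8.1796 = 65.1764.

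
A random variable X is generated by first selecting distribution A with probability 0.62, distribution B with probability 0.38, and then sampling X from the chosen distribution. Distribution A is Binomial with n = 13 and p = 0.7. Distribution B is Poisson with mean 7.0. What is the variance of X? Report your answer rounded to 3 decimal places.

Per component, A: μ=9.1, E[X²]=85.54; B: μ=7, E[X²]=56.
E[X] = 0.62·9.1 + 0.38·7 = 8.302.
E[X²] = 0.62·85.54 + 0.38·56 = 74.3148.
Var(X) = E[X²] − (E[X])² = 74.3148 − 68.9232 = 5.3916.

5.392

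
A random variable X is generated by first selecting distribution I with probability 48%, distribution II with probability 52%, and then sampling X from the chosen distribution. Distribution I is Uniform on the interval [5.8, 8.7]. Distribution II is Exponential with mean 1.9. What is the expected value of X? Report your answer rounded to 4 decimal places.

Component means — I: 7.25; II: 1.9.
E[X] = 0.48·7.25 + 0.52·1.9 = 4.468.

4.4680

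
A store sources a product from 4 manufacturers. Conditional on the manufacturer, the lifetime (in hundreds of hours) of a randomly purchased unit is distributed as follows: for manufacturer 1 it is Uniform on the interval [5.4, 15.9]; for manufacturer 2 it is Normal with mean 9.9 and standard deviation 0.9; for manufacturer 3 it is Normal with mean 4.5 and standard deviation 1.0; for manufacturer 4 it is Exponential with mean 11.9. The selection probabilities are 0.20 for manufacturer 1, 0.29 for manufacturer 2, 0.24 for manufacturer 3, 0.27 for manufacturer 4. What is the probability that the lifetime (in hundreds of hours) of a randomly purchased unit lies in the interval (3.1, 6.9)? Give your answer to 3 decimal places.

Conditional on each manufacturer, P(3.1 < X < 6.9): 1: 0.142857; 2: 0.00042906; 3: 0.911046; 4: 0.21067.
By total probability, P(3.1 < X < 6.9) = 0.2·0.142857 + 0.29·0.00042906 + 0.24·0.911046 + 0.27·0.21067 = 0.304228.

0.304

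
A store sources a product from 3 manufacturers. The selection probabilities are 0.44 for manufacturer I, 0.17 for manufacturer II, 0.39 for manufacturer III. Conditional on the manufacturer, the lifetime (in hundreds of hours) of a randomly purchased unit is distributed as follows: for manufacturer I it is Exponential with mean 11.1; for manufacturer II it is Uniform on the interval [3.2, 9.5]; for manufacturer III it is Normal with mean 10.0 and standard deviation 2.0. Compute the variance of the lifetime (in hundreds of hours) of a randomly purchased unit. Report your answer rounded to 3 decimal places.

Per component, I: μ=11.1, E[X²]=246.42; II: μ=6.35, E[X²]=43.63; III: μ=10, E[X²]=104.
E[X] = 0.44·11.1 + 0.17·6.35 + 0.39·10 = 9.8635.
E[X²] = 0.44·246.42 + 0.17·43.63 + 0.39·104 = 156.402.
Var(X) = E[X²] − (E[X])² = 156.402 − 97.2886 = 59.1133.

59.113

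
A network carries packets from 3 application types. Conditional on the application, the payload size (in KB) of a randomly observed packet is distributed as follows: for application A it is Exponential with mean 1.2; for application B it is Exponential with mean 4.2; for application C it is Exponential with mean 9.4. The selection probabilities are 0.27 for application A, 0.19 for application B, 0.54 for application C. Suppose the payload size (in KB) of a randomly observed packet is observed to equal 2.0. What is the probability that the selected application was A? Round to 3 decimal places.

Likelihoods f(2.0 | ·): A: 0.157396; B: 0.147892; C: 0.0859942.
Posterior ∝ prior × likelihood. Numerator for A: 0.27·0.157396 = 0.042497.
Normalizing constant: 0.27·0.157396 + 0.19·0.147892 + 0.54·0.0859942 = 0.117033.
P(A | observation) = 0.042497 / 0.117033 = 0.363119.

0.363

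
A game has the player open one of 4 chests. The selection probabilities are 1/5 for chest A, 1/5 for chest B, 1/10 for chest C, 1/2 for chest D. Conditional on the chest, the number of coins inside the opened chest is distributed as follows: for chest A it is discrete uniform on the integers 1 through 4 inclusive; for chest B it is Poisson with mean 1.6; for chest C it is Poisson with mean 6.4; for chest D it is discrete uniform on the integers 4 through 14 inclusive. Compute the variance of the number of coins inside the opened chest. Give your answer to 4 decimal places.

17.0464

Per component, A: μ=2.5, E[X²]=7.5; B: μ=1.6, E[X²]=4.16; C: μ=6.4, E[X²]=47.36; D: μ=9, E[X²]=91.
E[X] = 0.2·2.5 + 0.2·1.6 + 0.1·6.4 + 0.5·9 = 5.96.
E[X²] = 0.2·7.5 + 0.2·4.16 + 0.1·47.36 + 0.5·91 = 52.568.
Var(X) = E[X²] − (E[X])² = 52.568 − 35.5216 = 17.0464.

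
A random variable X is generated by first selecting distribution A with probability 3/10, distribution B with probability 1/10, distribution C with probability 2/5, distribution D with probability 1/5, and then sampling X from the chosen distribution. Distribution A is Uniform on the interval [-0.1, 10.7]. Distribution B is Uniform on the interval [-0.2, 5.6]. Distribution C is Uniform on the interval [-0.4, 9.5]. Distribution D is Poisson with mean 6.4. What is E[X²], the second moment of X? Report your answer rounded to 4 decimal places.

For each component E[X²] = Var + (mean)², giving A: 37.81; B: 10.0933; C: 28.87; D: 47.36.
Overall E[X²] = 0.3·37.81 + 0.1·10.0933 + 0.4·28.87 + 0.2·47.36 = 33.3723.

33.3723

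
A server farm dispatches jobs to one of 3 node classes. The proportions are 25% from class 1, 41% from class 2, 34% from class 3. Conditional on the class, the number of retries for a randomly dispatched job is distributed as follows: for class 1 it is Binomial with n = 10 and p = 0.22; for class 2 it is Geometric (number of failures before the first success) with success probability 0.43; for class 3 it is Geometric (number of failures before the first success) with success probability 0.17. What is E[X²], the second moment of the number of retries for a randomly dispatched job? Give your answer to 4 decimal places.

21.4928

For each component E[X²] = Var + (mean)², giving 1: 6.556; 2: 4.83991; 3: 52.5571.
Overall E[X²] = 0.25·6.556 + 0.41·4.83991 + 0.34·52.5571 = 21.4928.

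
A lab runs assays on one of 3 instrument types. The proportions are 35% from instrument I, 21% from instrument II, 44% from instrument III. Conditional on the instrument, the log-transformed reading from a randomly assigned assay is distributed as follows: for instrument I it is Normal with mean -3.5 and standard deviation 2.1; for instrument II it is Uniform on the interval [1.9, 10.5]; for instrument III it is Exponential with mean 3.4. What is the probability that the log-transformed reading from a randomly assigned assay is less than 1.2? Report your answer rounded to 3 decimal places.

Conditional on each instrument, P(X < 1.2): I: 0.987393; II: 0; III: 0.297381.
By total probability, P(X < 1.2) = 0.35·0.987393 + 0.21·0 + 0.44·0.297381 = 0.476435.

0.476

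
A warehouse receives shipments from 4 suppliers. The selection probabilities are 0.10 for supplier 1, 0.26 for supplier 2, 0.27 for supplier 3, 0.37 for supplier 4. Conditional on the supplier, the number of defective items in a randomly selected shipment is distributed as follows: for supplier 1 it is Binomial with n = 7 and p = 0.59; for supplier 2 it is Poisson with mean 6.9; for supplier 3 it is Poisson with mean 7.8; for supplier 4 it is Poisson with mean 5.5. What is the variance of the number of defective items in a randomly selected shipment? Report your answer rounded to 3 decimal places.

Per component, 1: μ=4.13, E[X²]=18.7502; 2: μ=6.9, E[X²]=54.51; 3: μ=7.8, E[X²]=68.64; 4: μ=5.5, E[X²]=35.75.
E[X] = 0.1·4.13 + 0.26·6.9 + 0.27·7.8 + 0.37·5.5 = 6.348.
E[X²] = 0.1·18.7502 + 0.26·54.51 + 0.27·68.64 + 0.37·35.75 = 47.8079.
Var(X) = E[X²] − (E[X])² = 47.8079 − 40.2971 = 7.51082.

7.511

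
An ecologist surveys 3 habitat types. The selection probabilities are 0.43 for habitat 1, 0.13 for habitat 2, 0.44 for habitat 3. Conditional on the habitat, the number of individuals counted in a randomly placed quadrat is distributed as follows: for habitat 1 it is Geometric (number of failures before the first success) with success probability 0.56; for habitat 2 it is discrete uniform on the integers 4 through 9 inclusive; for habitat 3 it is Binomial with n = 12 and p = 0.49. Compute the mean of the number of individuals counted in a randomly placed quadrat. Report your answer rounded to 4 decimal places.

3.7701

Component means — 1: 0.785714; 2: 6.5; 3: 5.88.
E[X] = 0.43·0.785714 + 0.13·6.5 + 0.44·5.88 = 3.77006.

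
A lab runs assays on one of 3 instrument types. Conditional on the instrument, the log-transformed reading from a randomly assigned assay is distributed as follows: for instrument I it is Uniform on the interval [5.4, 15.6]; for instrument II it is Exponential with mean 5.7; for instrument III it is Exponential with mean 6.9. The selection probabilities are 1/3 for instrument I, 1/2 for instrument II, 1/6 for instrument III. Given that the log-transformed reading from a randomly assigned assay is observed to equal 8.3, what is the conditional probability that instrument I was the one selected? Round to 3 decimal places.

0.541

Likelihoods f(8.3 | ·): I: 0.0980392; II: 0.0409008; III: 0.043525.
Posterior ∝ prior × likelihood. Numerator for I: 0.333333·0.0980392 = 0.0326797.
Normalizing constant: 0.333333·0.0980392 + 0.5·0.0409008 + 0.166667·0.043525 = 0.0603843.
P(I | observation) = 0.0326797 / 0.0603843 = 0.541196.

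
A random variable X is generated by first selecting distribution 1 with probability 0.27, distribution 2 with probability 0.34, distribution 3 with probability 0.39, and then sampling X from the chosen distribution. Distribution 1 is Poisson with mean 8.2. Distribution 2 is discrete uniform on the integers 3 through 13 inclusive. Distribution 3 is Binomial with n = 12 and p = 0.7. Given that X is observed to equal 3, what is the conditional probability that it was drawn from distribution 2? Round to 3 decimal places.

Likelihoods P(X=3 | ·): 1: 0.0252392; 2: 0.0909091; 3: 0.00148528.
Posterior ∝ prior × likelihood. Numerator for 2: 0.34·0.0909091 = 0.0309091.
Normalizing constant: 0.27·0.0252392 + 0.34·0.0909091 + 0.39·0.00148528 = 0.0383029.
P(2 | observation) = 0.0309091 / 0.0383029 = 0.806964.

0.807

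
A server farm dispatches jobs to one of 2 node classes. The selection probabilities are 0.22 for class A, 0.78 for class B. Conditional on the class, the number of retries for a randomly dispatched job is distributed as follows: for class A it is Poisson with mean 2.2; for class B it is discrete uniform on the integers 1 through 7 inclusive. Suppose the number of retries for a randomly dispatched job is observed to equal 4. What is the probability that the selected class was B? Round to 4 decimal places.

0.8240

Likelihoods P(X=4 | ·): A: 0.108151; B: 0.142857.
Posterior ∝ prior × likelihood. Numerator for B: 0.78·0.142857 = 0.111429.
Normalizing constant: 0.22·0.108151 + 0.78·0.142857 = 0.135222.
P(B | observation) = 0.111429 / 0.135222 = 0.824043.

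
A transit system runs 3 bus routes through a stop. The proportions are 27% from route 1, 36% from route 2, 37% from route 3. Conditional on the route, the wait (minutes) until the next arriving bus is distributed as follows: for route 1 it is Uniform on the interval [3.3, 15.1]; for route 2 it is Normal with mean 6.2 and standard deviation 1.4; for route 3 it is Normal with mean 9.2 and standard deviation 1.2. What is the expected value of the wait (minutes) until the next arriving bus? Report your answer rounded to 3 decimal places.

Component means — 1: 9.2; 2: 6.2; 3: 9.2.
E[X] = 0.27·9.2 + 0.36·6.2 + 0.37·9.2 = 8.12.

8.120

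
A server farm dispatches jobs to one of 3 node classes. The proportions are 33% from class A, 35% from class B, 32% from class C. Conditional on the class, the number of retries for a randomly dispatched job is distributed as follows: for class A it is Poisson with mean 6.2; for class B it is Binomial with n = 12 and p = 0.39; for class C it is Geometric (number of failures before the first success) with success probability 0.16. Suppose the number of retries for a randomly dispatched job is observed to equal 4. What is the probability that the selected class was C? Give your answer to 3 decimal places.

0.178

Likelihoods P(X=4 | ·): A: 0.124948; B: 0.219534; C: 0.0796594.
Posterior ∝ prior × likelihood. Numerator for C: 0.32·0.0796594 = 0.025491.
Normalizing constant: 0.33·0.124948 + 0.35·0.219534 + 0.32·0.0796594 = 0.143561.
P(C | observation) = 0.025491 / 0.143561 = 0.177562.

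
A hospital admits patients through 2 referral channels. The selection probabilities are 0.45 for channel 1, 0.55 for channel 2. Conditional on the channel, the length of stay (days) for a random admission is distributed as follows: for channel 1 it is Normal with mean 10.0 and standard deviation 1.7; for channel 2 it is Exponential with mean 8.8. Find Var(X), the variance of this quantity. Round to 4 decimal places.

44.2489

Per component, 1: μ=10, E[X²]=102.89; 2: μ=8.8, E[X²]=154.88.
E[X] = 0.45·10 + 0.55·8.8 = 9.34.
E[X²] = 0.45·102.89 + 0.55·154.88 = 131.485.
Var(X) = E[X²] − (E[X])² = 131.485 − 87.2356 = 44.2489.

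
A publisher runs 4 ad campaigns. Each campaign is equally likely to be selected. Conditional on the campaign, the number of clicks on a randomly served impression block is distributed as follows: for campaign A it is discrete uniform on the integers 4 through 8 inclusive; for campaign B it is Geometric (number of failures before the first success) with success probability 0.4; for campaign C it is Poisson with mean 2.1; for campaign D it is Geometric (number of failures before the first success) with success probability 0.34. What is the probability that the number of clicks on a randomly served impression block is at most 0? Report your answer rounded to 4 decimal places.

Conditional on each campaign, P(X ≤ 0): A: 0; B: 0.4; C: 0.122456; D: 0.34.
By total probability, P(X ≤ 0) = 0.25·0 + 0.25·0.4 + 0.25·0.122456 + 0.25·0.34 = 0.215614.

0.2156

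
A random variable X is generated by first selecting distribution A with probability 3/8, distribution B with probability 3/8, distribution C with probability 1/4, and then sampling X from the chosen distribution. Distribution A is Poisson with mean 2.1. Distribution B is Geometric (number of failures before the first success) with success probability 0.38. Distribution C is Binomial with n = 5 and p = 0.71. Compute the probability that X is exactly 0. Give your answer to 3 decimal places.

0.189

Conditional on each component, P(X = 0): A: 0.122456; B: 0.38; C: 0.00205111.
By total probability, P(X = 0) = 0.375·0.122456 + 0.375·0.38 + 0.25·0.00205111 = 0.188934.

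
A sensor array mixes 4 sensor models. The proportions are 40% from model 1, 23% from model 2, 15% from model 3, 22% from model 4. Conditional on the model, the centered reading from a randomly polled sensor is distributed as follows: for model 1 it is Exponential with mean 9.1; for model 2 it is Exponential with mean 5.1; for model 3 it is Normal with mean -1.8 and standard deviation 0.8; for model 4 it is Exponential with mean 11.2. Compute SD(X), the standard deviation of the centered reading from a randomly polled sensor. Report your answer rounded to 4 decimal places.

Per component, 1: μ=9.1, E[X²]=165.62; 2: μ=5.1, E[X²]=52.02; 3: μ=-1.8, E[X²]=3.88; 4: μ=11.2, E[X²]=250.88.
E[X] = 0.4·9.1 + 0.23·5.1 + 0.15·-1.8 + 0.22·11.2 = 7.007.
E[X²] = 0.4·165.62 + 0.23·52.02 + 0.15·3.88 + 0.22·250.88 = 133.988.
Var(X) = E[X²] − (E[X])² = 133.988 − 49.098 = 84.8902.
SD(X) = √84.8902 = 9.21359.

9.2136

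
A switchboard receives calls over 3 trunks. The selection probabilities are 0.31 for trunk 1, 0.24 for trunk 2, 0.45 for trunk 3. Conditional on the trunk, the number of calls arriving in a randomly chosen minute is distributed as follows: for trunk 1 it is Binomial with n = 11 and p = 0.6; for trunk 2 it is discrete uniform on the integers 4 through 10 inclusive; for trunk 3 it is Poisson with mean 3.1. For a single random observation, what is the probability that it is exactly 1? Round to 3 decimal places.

Conditional on each trunk, P(X = 1): 1: 0.00069206; 2: 0; 3: 0.139653.
By total probability, P(X = 1) = 0.31·0.00069206 + 0.24·0 + 0.45·0.139653 = 0.0630582.

0.063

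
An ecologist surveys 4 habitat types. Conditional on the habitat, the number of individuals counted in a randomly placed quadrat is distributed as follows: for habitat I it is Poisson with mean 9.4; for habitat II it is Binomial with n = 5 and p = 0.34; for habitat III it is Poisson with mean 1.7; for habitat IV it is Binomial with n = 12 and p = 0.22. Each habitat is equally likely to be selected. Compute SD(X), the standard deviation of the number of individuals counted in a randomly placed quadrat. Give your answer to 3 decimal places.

3.735

Per component, I: μ=9.4, E[X²]=97.76; II: μ=1.7, E[X²]=4.012; III: μ=1.7, E[X²]=4.59; IV: μ=2.64, E[X²]=9.0288.
E[X] = 0.25·9.4 + 0.25·1.7 + 0.25·1.7 + 0.25·2.64 = 3.86.
E[X²] = 0.25·97.76 + 0.25·4.012 + 0.25·4.59 + 0.25·9.0288 = 28.8477.
Var(X) = E[X²] − (E[X])² = 28.8477 − 14.8996 = 13.9481.
SD(X) = √13.9481 = 3.73472.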